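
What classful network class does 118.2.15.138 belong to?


First octet: 118
Binary: 01110110
0xxxxxxx -> Class A (1-126)
Class A, default mask 255.0.0.0 (/8)


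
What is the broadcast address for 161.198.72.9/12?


Network: 161.192.0.0/12
Host bits = 20
Set all host bits to 1:
Broadcast: 161.207.255.255


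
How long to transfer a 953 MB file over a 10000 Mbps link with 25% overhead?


Effective throughput = 10000 * (1 - 25/100) = 7500 Mbps
File size in Mb = 953 * 8 = 7624 Mb
Time = 7624 / 7500
Time = 1.0165 seconds


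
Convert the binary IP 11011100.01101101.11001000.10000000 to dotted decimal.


11011100 = 220
01101101 = 109
11001000 = 200
10000000 = 128
IP: 220.109.200.128


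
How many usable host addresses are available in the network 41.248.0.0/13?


Host bits = 32 - 13 = 19
Total addresses = 2^19 = 524288
Usable = total - 2 (network and broadcast)
Usable hosts: 524286


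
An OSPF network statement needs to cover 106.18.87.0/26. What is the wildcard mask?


Subnet mask: 255.255.255.192
Wildcard = 255.255.255.255 - subnet mask
255 - 255 = 0
255 - 255 = 0
255 - 255 = 0
255 - 192 = 63
Wildcard: 0.0.0.63


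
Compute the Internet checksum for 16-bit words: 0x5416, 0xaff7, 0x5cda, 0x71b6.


Sum all words (with carry folding):
+ 0x5416 = 0x5416
+ 0xaff7 = 0x040e
+ 0x5cda = 0x60e8
+ 0x71b6 = 0xd29e
One's complement: ~0xd29e
Checksum = 0x2d61


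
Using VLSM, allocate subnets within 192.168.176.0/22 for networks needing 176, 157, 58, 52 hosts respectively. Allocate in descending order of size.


176 hosts -> /24 (254 usable): 192.168.176.0/24
157 hosts -> /24 (254 usable): 192.168.177.0/24
58 hosts -> /26 (62 usable): 192.168.178.0/26
52 hosts -> /26 (62 usable): 192.168.178.64/26
Allocation: 192.168.176.0/24 (176 hosts, 254 usable); 192.168.177.0/24 (157 hosts, 254 usable); 192.168.178.0/26 (58 hosts, 62 usable); 192.168.178.64/26 (52 hosts, 62 usable)


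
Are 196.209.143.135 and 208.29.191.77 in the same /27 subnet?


Mask: 255.255.255.224
196.209.143.135 AND mask = 196.209.143.128
208.29.191.77 AND mask = 208.29.191.64
No, different subnets (196.209.143.128 vs 208.29.191.64)


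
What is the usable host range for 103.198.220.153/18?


Network: 103.198.192.0
Broadcast: 103.198.255.255
First usable = network + 1
Last usable = broadcast - 1
Range: 103.198.192.1 to 103.198.255.254


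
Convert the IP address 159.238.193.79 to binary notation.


159 = 10011111
238 = 11101110
193 = 11000001
79 = 01001111
Binary: 10011111.11101110.11000001.01001111


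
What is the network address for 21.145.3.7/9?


IP:   00010101.10010001.00000011.00000111
Mask: 11111111.10000000.00000000.00000000
AND operation:
Net:  00010101.10000000.00000000.00000000
Network: 21.128.0.0/9


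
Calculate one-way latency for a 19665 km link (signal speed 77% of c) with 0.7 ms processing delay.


Speed = 0.77 * 3e5 km/s = 231000 km/s
Propagation delay = 19665 / 231000 = 0.0851 s = 85.1299 ms
Processing delay = 0.7 ms
Total one-way latency = 85.8299 ms


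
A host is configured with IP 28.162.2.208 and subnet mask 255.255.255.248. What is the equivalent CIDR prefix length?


Binary: 11111111.11111111.11111111.11111000
Count leading 1s
Prefix: /29


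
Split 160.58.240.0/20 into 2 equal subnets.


New prefix = 20 + 1 = 21
Each subnet has 2048 addresses
  160.58.240.0/21
  160.58.248.0/21
Subnets: 160.58.240.0/21, 160.58.248.0/21


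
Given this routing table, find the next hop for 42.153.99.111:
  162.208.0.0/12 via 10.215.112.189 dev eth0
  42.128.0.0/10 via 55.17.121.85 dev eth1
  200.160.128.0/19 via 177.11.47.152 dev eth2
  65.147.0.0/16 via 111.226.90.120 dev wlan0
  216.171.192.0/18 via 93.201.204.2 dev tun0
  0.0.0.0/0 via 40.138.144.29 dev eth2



Longest prefix match for 42.153.99.111:
  /12 162.208.0.0: no
  /10 42.128.0.0: MATCH
  /19 200.160.128.0: no
  /16 65.147.0.0: no
  /18 216.171.192.0: no
  /0 0.0.0.0: MATCH
Selected: next-hop 55.17.121.85 via eth1 (matched /10)


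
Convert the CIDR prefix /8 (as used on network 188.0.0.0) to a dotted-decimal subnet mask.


/8 means 8 network bits, 24 host bits
Binary: 11111111000000000000000000000000
Mask: 255.0.0.0


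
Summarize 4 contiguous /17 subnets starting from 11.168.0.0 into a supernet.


Original prefix: /17
Number of subnets: 4 = 2^2
New prefix = 17 - 2 = 15
Supernet: 11.168.0.0/15


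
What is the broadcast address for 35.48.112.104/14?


Network: 35.48.0.0/14
Host bits = 18
Set all host bits to 1:
Broadcast: 35.51.255.255


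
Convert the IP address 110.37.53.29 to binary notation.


110 = 01101110
37 = 00100101
53 = 00110101
29 = 00011101
Binary: 01101110.00100101.00110101.00011101


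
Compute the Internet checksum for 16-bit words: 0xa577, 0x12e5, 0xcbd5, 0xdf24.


Sum all words (with carry folding):
+ 0xa577 = 0xa577
+ 0x12e5 = 0xb85c
+ 0xcbd5 = 0x8432
+ 0xdf24 = 0x6357
One's complement: ~0x6357
Checksum = 0x9ca8


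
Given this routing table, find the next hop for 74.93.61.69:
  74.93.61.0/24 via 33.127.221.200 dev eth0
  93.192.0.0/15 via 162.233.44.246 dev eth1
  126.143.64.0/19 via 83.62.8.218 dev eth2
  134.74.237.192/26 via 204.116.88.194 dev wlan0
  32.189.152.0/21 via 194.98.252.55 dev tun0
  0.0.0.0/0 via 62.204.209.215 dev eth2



Longest prefix match for 74.93.61.69:
  /24 74.93.61.0: MATCH
  /15 93.192.0.0: no
  /19 126.143.64.0: no
  /26 134.74.237.192: no
  /21 32.189.152.0: no
  /0 0.0.0.0: MATCH
Selected: next-hop 33.127.221.200 via eth0 (matched /24)


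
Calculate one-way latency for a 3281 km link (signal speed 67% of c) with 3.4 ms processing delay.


Speed = 0.67 * 3e5 km/s = 201000 km/s
Propagation delay = 3281 / 201000 = 0.0163 s = 16.3234 ms
Processing delay = 3.4 ms
Total one-way latency = 19.7234 ms


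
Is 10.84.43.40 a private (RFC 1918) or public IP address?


RFC 1918 private ranges:
  10.0.0.0/8 (10.0.0.0 - 10.255.255.255)
  172.16.0.0/12 (172.16.0.0 - 172.31.255.255)
  192.168.0.0/16 (192.168.0.0 - 192.168.255.255)
Private (in 10.0.0.0/8)


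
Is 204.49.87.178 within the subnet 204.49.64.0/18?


Subnet network: 204.49.64.0
Test IP AND mask: 204.49.64.0
Yes, 204.49.87.178 is in 204.49.64.0/18


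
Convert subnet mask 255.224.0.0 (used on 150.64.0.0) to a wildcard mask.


Subnet mask: 255.224.0.0
Wildcard = 255.255.255.255 - subnet mask
255 - 255 = 0
255 - 224 = 31
255 - 0 = 255
255 - 0 = 255
Wildcard: 0.31.255.255


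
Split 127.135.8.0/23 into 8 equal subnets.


New prefix = 23 + 3 = 26
Each subnet has 64 addresses
  127.135.8.0/26
  127.135.8.64/26
  127.135.8.128/26
  127.135.8.192/26
  127.135.9.0/26
  127.135.9.64/26
  127.135.9.128/26
  127.135.9.192/26
Subnets: 127.135.8.0/26, 127.135.8.64/26, 127.135.8.128/26, 127.135.8.192/26, 127.135.9.0/26, 127.135.9.64/26, 127.135.9.128/26, 127.135.9.192/26


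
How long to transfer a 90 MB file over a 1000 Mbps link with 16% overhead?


Effective throughput = 1000 * (1 - 16/100) = 840 Mbps
File size in Mb = 90 * 8 = 720 Mb
Time = 720 / 840
Time = 0.8571 seconds


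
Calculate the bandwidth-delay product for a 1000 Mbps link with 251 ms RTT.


BDP = bandwidth * RTT
= 1000 Mbps * 251 ms
= 1000 * 1e6 * 251 / 1000 bits
= 251000000 bits
= 31375000 bytes
= 30639.6484 KB
BDP = 251000000 bits (31375000 bytes)


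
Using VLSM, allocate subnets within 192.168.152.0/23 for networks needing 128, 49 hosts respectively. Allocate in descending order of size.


128 hosts -> /24 (254 usable): 192.168.152.0/24
49 hosts -> /26 (62 usable): 192.168.153.0/26
Allocation: 192.168.152.0/24 (128 hosts, 254 usable); 192.168.153.0/26 (49 hosts, 62 usable)


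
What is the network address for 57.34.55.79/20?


IP:   00111001.00100010.00110111.01001111
Mask: 11111111.11111111.11110000.00000000
AND operation:
Net:  00111001.00100010.00110000.00000000
Network: 57.34.48.0/20


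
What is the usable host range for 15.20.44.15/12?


Network: 15.16.0.0
Broadcast: 15.31.255.255
First usable = network + 1
Last usable = broadcast - 1
Range: 15.16.0.1 to 15.31.255.254


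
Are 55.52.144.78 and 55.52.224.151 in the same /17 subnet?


Mask: 255.255.128.0
55.52.144.78 AND mask = 55.52.128.0
55.52.224.151 AND mask = 55.52.128.0
Yes, same subnet (55.52.128.0)


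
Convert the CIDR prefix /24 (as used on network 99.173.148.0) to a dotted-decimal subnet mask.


/24 means 24 network bits, 8 host bits
Binary: 11111111111111111111111100000000
Mask: 255.255.255.0


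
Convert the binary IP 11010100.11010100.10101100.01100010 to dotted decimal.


11010100 = 212
11010100 = 212
10101100 = 172
01100010 = 98
IP: 212.212.172.98


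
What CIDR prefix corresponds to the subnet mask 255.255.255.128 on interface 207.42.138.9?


Binary: 11111111.11111111.11111111.10000000
Count leading 1s
Prefix: /25


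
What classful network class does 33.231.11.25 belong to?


First octet: 33
Binary: 00100001
0xxxxxxx -> Class A (1-126)
Class A, default mask 255.0.0.0 (/8)


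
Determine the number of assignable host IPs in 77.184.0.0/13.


Host bits = 32 - 13 = 19
Total addresses = 2^19 = 524288
Usable = total - 2 (network and broadcast)
Usable hosts: 524286


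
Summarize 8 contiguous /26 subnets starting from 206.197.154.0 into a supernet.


Original prefix: /26
Number of subnets: 8 = 2^3
New prefix = 26 - 3 = 23
Supernet: 206.197.154.0/23


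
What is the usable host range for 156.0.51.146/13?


Network: 156.0.0.0
Broadcast: 156.7.255.255
First usable = network + 1
Last usable = broadcast - 1
Range: 156.0.0.1 to 156.7.255.254


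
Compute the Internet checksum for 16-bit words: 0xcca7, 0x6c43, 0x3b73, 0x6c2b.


Sum all words (with carry folding):
+ 0xcca7 = 0xcca7
+ 0x6c43 = 0x38eb
+ 0x3b73 = 0x745e
+ 0x6c2b = 0xe089
One's complement: ~0xe089
Checksum = 0x1f76


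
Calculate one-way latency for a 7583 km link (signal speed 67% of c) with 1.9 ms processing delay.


Speed = 0.67 * 3e5 km/s = 201000 km/s
Propagation delay = 7583 / 201000 = 0.0377 s = 37.7264 ms
Processing delay = 1.9 ms
Total one-way latency = 39.6264 ms


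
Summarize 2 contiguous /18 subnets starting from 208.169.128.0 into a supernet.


Original prefix: /18
Number of subnets: 2 = 2^1
New prefix = 18 - 1 = 17
Supernet: 208.169.128.0/17


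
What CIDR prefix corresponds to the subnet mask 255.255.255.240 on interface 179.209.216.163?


Binary: 11111111.11111111.11111111.11110000
Count leading 1s
Prefix: /28


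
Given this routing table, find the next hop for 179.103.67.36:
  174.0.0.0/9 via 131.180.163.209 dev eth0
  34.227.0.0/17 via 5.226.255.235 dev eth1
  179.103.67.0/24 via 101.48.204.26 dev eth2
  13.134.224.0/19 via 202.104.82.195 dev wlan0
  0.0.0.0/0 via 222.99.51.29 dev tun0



Longest prefix match for 179.103.67.36:
  /9 174.0.0.0: no
  /17 34.227.0.0: no
  /24 179.103.67.0: MATCH
  /19 13.134.224.0: no
  /0 0.0.0.0: MATCH
Selected: next-hop 101.48.204.26 via eth2 (matched /24)


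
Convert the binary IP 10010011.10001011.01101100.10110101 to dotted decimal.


10010011 = 147
10001011 = 139
01101100 = 108
10110101 = 181
IP: 147.139.108.181


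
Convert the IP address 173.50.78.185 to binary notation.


173 = 10101101
50 = 00110010
78 = 01001110
185 = 10111001
Binary: 10101101.00110010.01001110.10111001


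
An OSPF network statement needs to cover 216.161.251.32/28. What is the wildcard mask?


Subnet mask: 255.255.255.240
Wildcard = 255.255.255.255 - subnet mask
255 - 255 = 0
255 - 255 = 0
255 - 255 = 0
255 - 240 = 15
Wildcard: 0.0.0.15


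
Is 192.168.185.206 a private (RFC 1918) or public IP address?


RFC 1918 private ranges:
  10.0.0.0/8 (10.0.0.0 - 10.255.255.255)
  172.16.0.0/12 (172.16.0.0 - 172.31.255.255)
  192.168.0.0/16 (192.168.0.0 - 192.168.255.255)
Private (in 192.168.0.0/16)


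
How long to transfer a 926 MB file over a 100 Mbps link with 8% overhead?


Effective throughput = 100 * (1 - 8/100) = 92 Mbps
File size in Mb = 926 * 8 = 7408 Mb
Time = 7408 / 92
Time = 80.5217 seconds


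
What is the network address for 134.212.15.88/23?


IP:   10000110.11010100.00001111.01011000
Mask: 11111111.11111111.11111110.00000000
AND operation:
Net:  10000110.11010100.00001110.00000000
Network: 134.212.14.0/23


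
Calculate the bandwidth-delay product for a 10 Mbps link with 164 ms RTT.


BDP = bandwidth * RTT
= 10 Mbps * 164 ms
= 10 * 1e6 * 164 / 1000 bits
= 1640000 bits
= 205000 bytes
= 200.1953 KB
BDP = 1640000 bits (205000 bytes)


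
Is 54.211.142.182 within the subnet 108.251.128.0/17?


Subnet network: 108.251.128.0
Test IP AND mask: 54.211.128.0
No, 54.211.142.182 is not in 108.251.128.0/17


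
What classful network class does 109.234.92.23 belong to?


First octet: 109
Binary: 01101101
0xxxxxxx -> Class A (1-126)
Class A, default mask 255.0.0.0 (/8)


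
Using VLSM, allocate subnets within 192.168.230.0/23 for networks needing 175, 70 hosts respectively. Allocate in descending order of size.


175 hosts -> /24 (254 usable): 192.168.230.0/24
70 hosts -> /25 (126 usable): 192.168.231.0/25
Allocation: 192.168.230.0/24 (175 hosts, 254 usable); 192.168.231.0/25 (70 hosts, 126 usable)


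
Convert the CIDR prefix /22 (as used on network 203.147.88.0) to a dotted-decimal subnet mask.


/22 means 22 network bits, 10 host bits
Binary: 11111111111111111111110000000000
Mask: 255.255.252.0


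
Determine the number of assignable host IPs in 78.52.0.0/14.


Host bits = 32 - 14 = 18
Total addresses = 2^18 = 262144
Usable = total - 2 (network and broadcast)
Usable hosts: 262142


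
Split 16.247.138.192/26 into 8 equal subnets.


New prefix = 26 + 3 = 29
Each subnet has 8 addresses
  16.247.138.192/29
  16.247.138.200/29
  16.247.138.208/29
  16.247.138.216/29
  16.247.138.224/29
  16.247.138.232/29
  16.247.138.240/29
  16.247.138.248/29
Subnets: 16.247.138.192/29, 16.247.138.200/29, 16.247.138.208/29, 16.247.138.216/29, 16.247.138.224/29, 16.247.138.232/29, 16.247.138.240/29, 16.247.138.248/29


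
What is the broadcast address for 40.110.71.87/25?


Network: 40.110.71.0/25
Host bits = 7
Set all host bits to 1:
Broadcast: 40.110.71.127


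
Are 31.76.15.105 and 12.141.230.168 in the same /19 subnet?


Mask: 255.255.224.0
31.76.15.105 AND mask = 31.76.0.0
12.141.230.168 AND mask = 12.141.224.0
No, different subnets (31.76.0.0 vs 12.141.224.0)


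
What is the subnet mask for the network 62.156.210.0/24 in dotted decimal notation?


/24 means 24 network bits, 8 host bits
Binary: 11111111111111111111111100000000
Mask: 255.255.255.0


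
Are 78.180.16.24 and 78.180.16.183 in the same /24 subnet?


Mask: 255.255.255.0
78.180.16.24 AND mask = 78.180.16.0
78.180.16.183 AND mask = 78.180.16.0
Yes, same subnet (78.180.16.0)


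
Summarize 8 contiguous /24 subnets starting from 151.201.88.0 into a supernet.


Original prefix: /24
Number of subnets: 8 = 2^3
New prefix = 24 - 3 = 21
Supernet: 151.201.88.0/21


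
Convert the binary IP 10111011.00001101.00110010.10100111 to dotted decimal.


10111011 = 187
00001101 = 13
00110010 = 50
10100111 = 167
IP: 187.13.50.167


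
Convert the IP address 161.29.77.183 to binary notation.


161 = 10100001
29 = 00011101
77 = 01001101
183 = 10110111
Binary: 10100001.00011101.01001101.10110111


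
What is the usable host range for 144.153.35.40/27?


Network: 144.153.35.32
Broadcast: 144.153.35.63
First usable = network + 1
Last usable = broadcast - 1
Range: 144.153.35.33 to 144.153.35.62


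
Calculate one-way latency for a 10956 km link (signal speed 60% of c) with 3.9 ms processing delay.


Speed = 0.6 * 3e5 km/s = 180000 km/s
Propagation delay = 10956 / 180000 = 0.0609 s = 60.8667 ms
Processing delay = 3.9 ms
Total one-way latency = 64.7667 ms


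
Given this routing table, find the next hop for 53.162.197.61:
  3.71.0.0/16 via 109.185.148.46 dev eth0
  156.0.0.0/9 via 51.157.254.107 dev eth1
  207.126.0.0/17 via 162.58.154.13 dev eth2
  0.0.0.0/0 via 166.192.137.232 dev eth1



Longest prefix match for 53.162.197.61:
  /16 3.71.0.0: no
  /9 156.0.0.0: no
  /17 207.126.0.0: no
  /0 0.0.0.0: MATCH
Selected: next-hop 166.192.137.232 via eth1 (matched /0)


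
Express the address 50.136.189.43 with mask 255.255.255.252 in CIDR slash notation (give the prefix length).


Binary: 11111111.11111111.11111111.11111100
Count leading 1s
Prefix: /30


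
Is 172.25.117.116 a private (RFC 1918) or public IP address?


RFC 1918 private ranges:
  10.0.0.0/8 (10.0.0.0 - 10.255.255.255)
  172.16.0.0/12 (172.16.0.0 - 172.31.255.255)
  192.168.0.0/16 (192.168.0.0 - 192.168.255.255)
Private (in 172.16.0.0/12)


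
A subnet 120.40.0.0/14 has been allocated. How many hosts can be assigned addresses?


Host bits = 32 - 14 = 18
Total addresses = 2^18 = 262144
Usable = total - 2 (network and broadcast)
Usable hosts: 262142


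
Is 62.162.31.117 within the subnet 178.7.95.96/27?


Subnet network: 178.7.95.96
Test IP AND mask: 62.162.31.96
No, 62.162.31.117 is not in 178.7.95.96/27


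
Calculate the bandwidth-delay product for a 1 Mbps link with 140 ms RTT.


BDP = bandwidth * RTT
= 1 Mbps * 140 ms
= 1 * 1e6 * 140 / 1000 bits
= 140000 bits
= 17500 bytes
= 17.0898 KB
BDP = 140000 bits (17500 bytes)


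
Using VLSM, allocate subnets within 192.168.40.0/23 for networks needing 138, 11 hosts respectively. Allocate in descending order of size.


138 hosts -> /24 (254 usable): 192.168.40.0/24
11 hosts -> /28 (14 usable): 192.168.41.0/28
Allocation: 192.168.40.0/24 (138 hosts, 254 usable); 192.168.41.0/28 (11 hosts, 14 usable)


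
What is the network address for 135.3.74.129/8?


IP:   10000111.00000011.01001010.10000001
Mask: 11111111.00000000.00000000.00000000
AND operation:
Net:  10000111.00000000.00000000.00000000
Network: 135.0.0.0/8


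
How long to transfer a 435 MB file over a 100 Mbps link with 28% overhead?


Effective throughput = 100 * (1 - 28/100) = 72 Mbps
File size in Mb = 435 * 8 = 3480 Mb
Time = 3480 / 72
Time = 48.3333 seconds


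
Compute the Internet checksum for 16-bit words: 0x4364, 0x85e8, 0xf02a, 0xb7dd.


Sum all words (with carry folding):
+ 0x4364 = 0x4364
+ 0x85e8 = 0xc94c
+ 0xf02a = 0xb977
+ 0xb7dd = 0x7155
One's complement: ~0x7155
Checksum = 0x8eaa


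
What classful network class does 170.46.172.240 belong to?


First octet: 170
Binary: 10101010
10xxxxxx -> Class B (128-191)
Class B, default mask 255.255.0.0 (/16)


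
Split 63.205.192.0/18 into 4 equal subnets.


New prefix = 18 + 2 = 20
Each subnet has 4096 addresses
  63.205.192.0/20
  63.205.208.0/20
  63.205.224.0/20
  63.205.240.0/20
Subnets: 63.205.192.0/20, 63.205.208.0/20, 63.205.224.0/20, 63.205.240.0/20


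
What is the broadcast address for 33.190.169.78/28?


Network: 33.190.169.64/28
Host bits = 4
Set all host bits to 1:
Broadcast: 33.190.169.79


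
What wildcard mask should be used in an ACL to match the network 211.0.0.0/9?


Subnet mask: 255.128.0.0
Wildcard = 255.255.255.255 - subnet mask
255 - 255 = 0
255 - 128 = 127
255 - 0 = 255
255 - 0 = 255
Wildcard: 0.127.255.255


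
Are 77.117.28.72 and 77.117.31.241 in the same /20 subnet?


Mask: 255.255.240.0
77.117.28.72 AND mask = 77.117.16.0
77.117.31.241 AND mask = 77.117.16.0
Yes, same subnet (77.117.16.0)


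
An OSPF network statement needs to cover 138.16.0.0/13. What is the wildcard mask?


Subnet mask: 255.248.0.0
Wildcard = 255.255.255.255 - subnet mask
255 - 255 = 0
255 - 248 = 7
255 - 0 = 255
255 - 0 = 255
Wildcard: 0.7.255.255


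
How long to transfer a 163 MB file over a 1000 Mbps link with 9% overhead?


Effective throughput = 1000 * (1 - 9/100) = 910 Mbps
File size in Mb = 163 * 8 = 1304 Mb
Time = 1304 / 910
Time = 1.433 seconds


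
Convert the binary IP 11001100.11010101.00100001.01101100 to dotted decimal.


11001100 = 204
11010101 = 213
00100001 = 33
01101100 = 108
IP: 204.213.33.108


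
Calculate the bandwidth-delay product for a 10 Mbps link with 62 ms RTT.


BDP = bandwidth * RTT
= 10 Mbps * 62 ms
= 10 * 1e6 * 62 / 1000 bits
= 620000 bits
= 77500 bytes
= 75.6836 KB
BDP = 620000 bits (77500 bytes)


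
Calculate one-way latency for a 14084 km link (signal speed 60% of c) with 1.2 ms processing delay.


Speed = 0.6 * 3e5 km/s = 180000 km/s
Propagation delay = 14084 / 180000 = 0.0782 s = 78.2444 ms
Processing delay = 1.2 ms
Total one-way latency = 79.4444 ms


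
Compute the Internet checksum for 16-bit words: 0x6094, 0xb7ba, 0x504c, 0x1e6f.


Sum all words (with carry folding):
+ 0x6094 = 0x6094
+ 0xb7ba = 0x184f
+ 0x504c = 0x689b
+ 0x1e6f = 0x870a
One's complement: ~0x870a
Checksum = 0x78f5


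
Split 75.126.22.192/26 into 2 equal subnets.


New prefix = 26 + 1 = 27
Each subnet has 32 addresses
  75.126.22.192/27
  75.126.22.224/27
Subnets: 75.126.22.192/27, 75.126.22.224/27


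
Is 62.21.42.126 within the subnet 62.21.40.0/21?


Subnet network: 62.21.40.0
Test IP AND mask: 62.21.40.0
Yes, 62.21.42.126 is in 62.21.40.0/21


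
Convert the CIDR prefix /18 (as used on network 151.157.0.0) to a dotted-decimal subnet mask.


/18 means 18 network bits, 14 host bits
Binary: 11111111111111111100000000000000
Mask: 255.255.192.0


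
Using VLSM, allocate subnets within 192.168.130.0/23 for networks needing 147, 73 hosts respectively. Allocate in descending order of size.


147 hosts -> /24 (254 usable): 192.168.130.0/24
73 hosts -> /25 (126 usable): 192.168.131.0/25
Allocation: 192.168.130.0/24 (147 hosts, 254 usable); 192.168.131.0/25 (73 hosts, 126 usable)


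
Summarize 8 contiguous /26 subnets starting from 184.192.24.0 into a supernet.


Original prefix: /26
Number of subnets: 8 = 2^3
New prefix = 26 - 3 = 23
Supernet: 184.192.24.0/23


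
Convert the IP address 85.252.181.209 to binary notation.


85 = 01010101
252 = 11111100
181 = 10110101
209 = 11010001
Binary: 01010101.11111100.10110101.11010001


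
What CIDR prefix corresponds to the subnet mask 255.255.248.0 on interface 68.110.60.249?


Binary: 11111111.11111111.11111000.00000000
Count leading 1s
Prefix: /21


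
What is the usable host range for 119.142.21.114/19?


Network: 119.142.0.0
Broadcast: 119.142.31.255
First usable = network + 1
Last usable = broadcast - 1
Range: 119.142.0.1 to 119.142.31.254


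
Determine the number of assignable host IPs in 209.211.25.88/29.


Host bits = 32 - 29 = 3
Total addresses = 2^3 = 8
Usable = total - 2 (network and broadcast)
Usable hosts: 6


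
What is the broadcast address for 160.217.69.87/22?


Network: 160.217.68.0/22
Host bits = 10
Set all host bits to 1:
Broadcast: 160.217.71.255


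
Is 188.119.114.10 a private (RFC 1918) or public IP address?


RFC 1918 private ranges:
  10.0.0.0/8 (10.0.0.0 - 10.255.255.255)
  172.16.0.0/12 (172.16.0.0 - 172.31.255.255)
  192.168.0.0/16 (192.168.0.0 - 192.168.255.255)
Public (not in any RFC 1918 range)


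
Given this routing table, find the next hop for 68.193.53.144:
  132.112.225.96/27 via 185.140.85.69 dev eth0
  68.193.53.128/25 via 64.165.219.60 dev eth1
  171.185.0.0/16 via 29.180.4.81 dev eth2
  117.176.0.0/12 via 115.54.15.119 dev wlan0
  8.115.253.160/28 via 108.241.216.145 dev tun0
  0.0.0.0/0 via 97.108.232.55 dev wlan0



Longest prefix match for 68.193.53.144:
  /27 132.112.225.96: no
  /25 68.193.53.128: MATCH
  /16 171.185.0.0: no
  /12 117.176.0.0: no
  /28 8.115.253.160: no
  /0 0.0.0.0: MATCH
Selected: next-hop 64.165.219.60 via eth1 (matched /25)


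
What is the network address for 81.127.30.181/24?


IP:   01010001.01111111.00011110.10110101
Mask: 11111111.11111111.11111111.00000000
AND operation:
Net:  01010001.01111111.00011110.00000000
Network: 81.127.30.0/24


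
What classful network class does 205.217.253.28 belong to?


First octet: 205
Binary: 11001101
110xxxxx -> Class C (192-223)
Class C, default mask 255.255.255.0 (/24)


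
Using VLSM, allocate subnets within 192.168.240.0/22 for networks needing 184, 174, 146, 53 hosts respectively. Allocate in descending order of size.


184 hosts -> /24 (254 usable): 192.168.240.0/24
174 hosts -> /24 (254 usable): 192.168.241.0/24
146 hosts -> /24 (254 usable): 192.168.242.0/24
53 hosts -> /26 (62 usable): 192.168.243.0/26
Allocation: 192.168.240.0/24 (184 hosts, 254 usable); 192.168.241.0/24 (174 hosts, 254 usable); 192.168.242.0/24 (146 hosts, 254 usable); 192.168.243.0/26 (53 hosts, 62 usable)


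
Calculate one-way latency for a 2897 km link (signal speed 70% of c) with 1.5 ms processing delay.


Speed = 0.7 * 3e5 km/s = 210000 km/s
Propagation delay = 2897 / 210000 = 0.0138 s = 13.7952 ms
Processing delay = 1.5 ms
Total one-way latency = 15.2952 ms


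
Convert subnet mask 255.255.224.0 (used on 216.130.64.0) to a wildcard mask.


Subnet mask: 255.255.224.0
Wildcard = 255.255.255.255 - subnet mask
255 - 255 = 0
255 - 255 = 0
255 - 224 = 31
255 - 0 = 255
Wildcard: 0.0.31.255


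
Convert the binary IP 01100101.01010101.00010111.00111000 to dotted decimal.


01100101 = 101
01010101 = 85
00010111 = 23
00111000 = 56
IP: 101.85.23.56


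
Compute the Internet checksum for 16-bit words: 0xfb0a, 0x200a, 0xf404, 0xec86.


Sum all words (with carry folding):
+ 0xfb0a = 0xfb0a
+ 0x200a = 0x1b15
+ 0xf404 = 0x0f1a
+ 0xec86 = 0xfba0
One's complement: ~0xfba0
Checksum = 0x045f


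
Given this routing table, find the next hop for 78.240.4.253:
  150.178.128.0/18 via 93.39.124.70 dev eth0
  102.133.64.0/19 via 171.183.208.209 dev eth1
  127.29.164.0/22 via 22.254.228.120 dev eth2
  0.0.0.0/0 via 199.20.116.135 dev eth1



Longest prefix match for 78.240.4.253:
  /18 150.178.128.0: no
  /19 102.133.64.0: no
  /22 127.29.164.0: no
  /0 0.0.0.0: MATCH
Selected: next-hop 199.20.116.135 via eth1 (matched /0)


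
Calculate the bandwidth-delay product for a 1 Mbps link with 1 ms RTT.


BDP = bandwidth * RTT
= 1 Mbps * 1 ms
= 1 * 1e6 * 1 / 1000 bits
= 1000 bits
= 125 bytes
BDP = 1000 bits (125 bytes)


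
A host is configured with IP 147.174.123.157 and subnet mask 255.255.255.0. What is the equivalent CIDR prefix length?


Binary: 11111111.11111111.11111111.00000000
Count leading 1s
Prefix: /24


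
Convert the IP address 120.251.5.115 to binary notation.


120 = 01111000
251 = 11111011
5 = 00000101
115 = 01110011
Binary: 01111000.11111011.00000101.01110011


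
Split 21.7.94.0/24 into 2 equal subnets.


New prefix = 24 + 1 = 25
Each subnet has 128 addresses
  21.7.94.0/25
  21.7.94.128/25
Subnets: 21.7.94.0/25, 21.7.94.128/25


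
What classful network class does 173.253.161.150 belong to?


First octet: 173
Binary: 10101101
10xxxxxx -> Class B (128-191)
Class B, default mask 255.255.0.0 (/16)


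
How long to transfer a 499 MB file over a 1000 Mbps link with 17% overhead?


Effective throughput = 1000 * (1 - 17/100) = 830 Mbps
File size in Mb = 499 * 8 = 3992 Mb
Time = 3992 / 830
Time = 4.8096 seconds


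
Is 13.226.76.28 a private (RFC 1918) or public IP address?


RFC 1918 private ranges:
  10.0.0.0/8 (10.0.0.0 - 10.255.255.255)
  172.16.0.0/12 (172.16.0.0 - 172.31.255.255)
  192.168.0.0/16 (192.168.0.0 - 192.168.255.255)
Public (not in any RFC 1918 range)


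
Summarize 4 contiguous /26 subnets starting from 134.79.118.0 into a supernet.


Original prefix: /26
Number of subnets: 4 = 2^2
New prefix = 26 - 2 = 24
Supernet: 134.79.118.0/24


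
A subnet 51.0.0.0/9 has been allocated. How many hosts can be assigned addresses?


Host bits = 32 - 9 = 23
Total addresses = 2^23 = 8388608
Usable = total - 2 (network and broadcast)
Usable hosts: 8388606


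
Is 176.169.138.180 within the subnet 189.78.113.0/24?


Subnet network: 189.78.113.0
Test IP AND mask: 176.169.138.0
No, 176.169.138.180 is not in 189.78.113.0/24


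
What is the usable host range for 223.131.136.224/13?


Network: 223.128.0.0
Broadcast: 223.135.255.255
First usable = network + 1
Last usable = broadcast - 1
Range: 223.128.0.1 to 223.135.255.254


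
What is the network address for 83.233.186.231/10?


IP:   01010011.11101001.10111010.11100111
Mask: 11111111.11000000.00000000.00000000
AND operation:
Net:  01010011.11000000.00000000.00000000
Network: 83.192.0.0/10


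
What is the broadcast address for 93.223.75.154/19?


Network: 93.223.64.0/19
Host bits = 13
Set all host bits to 1:
Broadcast: 93.223.95.255


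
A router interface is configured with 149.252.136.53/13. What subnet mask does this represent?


/13 means 13 network bits, 19 host bits
Binary: 11111111111110000000000000000000
Mask: 255.248.0.0


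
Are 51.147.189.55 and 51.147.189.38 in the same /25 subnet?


Mask: 255.255.255.128
51.147.189.55 AND mask = 51.147.189.0
51.147.189.38 AND mask = 51.147.189.0
Yes, same subnet (51.147.189.0)


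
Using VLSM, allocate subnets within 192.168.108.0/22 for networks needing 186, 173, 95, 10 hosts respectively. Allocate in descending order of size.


186 hosts -> /24 (254 usable): 192.168.108.0/24
173 hosts -> /24 (254 usable): 192.168.109.0/24
95 hosts -> /25 (126 usable): 192.168.110.0/25
10 hosts -> /28 (14 usable): 192.168.110.128/28
Allocation: 192.168.108.0/24 (186 hosts, 254 usable); 192.168.109.0/24 (173 hosts, 254 usable); 192.168.110.0/25 (95 hosts, 126 usable); 192.168.110.128/28 (10 hosts, 14 usable)


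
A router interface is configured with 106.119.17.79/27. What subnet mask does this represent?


/27 means 27 network bits, 5 host bits
Binary: 11111111111111111111111111100000
Mask: 255.255.255.224


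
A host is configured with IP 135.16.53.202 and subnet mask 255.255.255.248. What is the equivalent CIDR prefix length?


Binary: 11111111.11111111.11111111.11111000
Count leading 1s
Prefix: /29


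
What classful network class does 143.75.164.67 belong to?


First octet: 143
Binary: 10001111
10xxxxxx -> Class B (128-191)
Class B, default mask 255.255.0.0 (/16)


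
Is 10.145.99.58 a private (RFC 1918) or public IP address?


RFC 1918 private ranges:
  10.0.0.0/8 (10.0.0.0 - 10.255.255.255)
  172.16.0.0/12 (172.16.0.0 - 172.31.255.255)
  192.168.0.0/16 (192.168.0.0 - 192.168.255.255)
Private (in 10.0.0.0/8)


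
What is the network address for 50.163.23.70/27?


IP:   00110010.10100011.00010111.01000110
Mask: 11111111.11111111.11111111.11100000
AND operation:
Net:  00110010.10100011.00010111.01000000
Network: 50.163.23.64/27


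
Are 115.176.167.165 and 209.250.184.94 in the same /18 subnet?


Mask: 255.255.192.0
115.176.167.165 AND mask = 115.176.128.0
209.250.184.94 AND mask = 209.250.128.0
No, different subnets (115.176.128.0 vs 209.250.128.0)


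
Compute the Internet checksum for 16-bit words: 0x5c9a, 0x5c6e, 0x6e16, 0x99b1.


Sum all words (with carry folding):
+ 0x5c9a = 0x5c9a
+ 0x5c6e = 0xb908
+ 0x6e16 = 0x271f
+ 0x99b1 = 0xc0d0
One's complement: ~0xc0d0
Checksum = 0x3f2f


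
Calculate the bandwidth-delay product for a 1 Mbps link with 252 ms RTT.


BDP = bandwidth * RTT
= 1 Mbps * 252 ms
= 1 * 1e6 * 252 / 1000 bits
= 252000 bits
= 31500 bytes
= 30.7617 KB
BDP = 252000 bits (31500 bytes)


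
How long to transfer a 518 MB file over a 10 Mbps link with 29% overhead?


Effective throughput = 10 * (1 - 29/100) = 7.1 Mbps
File size in Mb = 518 * 8 = 4144 Mb
Time = 4144 / 7.1
Time = 583.662 seconds


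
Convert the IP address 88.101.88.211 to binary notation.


88 = 01011000
101 = 01100101
88 = 01011000
211 = 11010011
Binary: 01011000.01100101.01011000.11010011


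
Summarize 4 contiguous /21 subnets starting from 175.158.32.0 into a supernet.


Original prefix: /21
Number of subnets: 4 = 2^2
New prefix = 21 - 2 = 19
Supernet: 175.158.32.0/19


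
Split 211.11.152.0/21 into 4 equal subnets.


New prefix = 21 + 2 = 23
Each subnet has 512 addresses
  211.11.152.0/23
  211.11.154.0/23
  211.11.156.0/23
  211.11.158.0/23
Subnets: 211.11.152.0/23, 211.11.154.0/23, 211.11.156.0/23, 211.11.158.0/23


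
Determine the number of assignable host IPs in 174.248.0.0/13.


Host bits = 32 - 13 = 19
Total addresses = 2^19 = 524288
Usable = total - 2 (network and broadcast)
Usable hosts: 524286


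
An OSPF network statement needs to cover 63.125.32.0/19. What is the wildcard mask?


Subnet mask: 255.255.224.0
Wildcard = 255.255.255.255 - subnet mask
255 - 255 = 0
255 - 255 = 0
255 - 224 = 31
255 - 0 = 255
Wildcard: 0.0.31.255


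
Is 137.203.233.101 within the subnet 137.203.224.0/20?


Subnet network: 137.203.224.0
Test IP AND mask: 137.203.224.0
Yes, 137.203.233.101 is in 137.203.224.0/20


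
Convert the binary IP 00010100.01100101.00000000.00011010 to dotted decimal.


00010100 = 20
01100101 = 101
00000000 = 0
00011010 = 26
IP: 20.101.0.26


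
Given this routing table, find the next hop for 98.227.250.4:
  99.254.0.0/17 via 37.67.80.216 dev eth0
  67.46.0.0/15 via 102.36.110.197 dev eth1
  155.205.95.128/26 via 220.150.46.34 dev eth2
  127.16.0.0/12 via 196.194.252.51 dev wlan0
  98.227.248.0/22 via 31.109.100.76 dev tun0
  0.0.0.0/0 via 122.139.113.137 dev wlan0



Longest prefix match for 98.227.250.4:
  /17 99.254.0.0: no
  /15 67.46.0.0: no
  /26 155.205.95.128: no
  /12 127.16.0.0: no
  /22 98.227.248.0: MATCH
  /0 0.0.0.0: MATCH
Selected: next-hop 31.109.100.76 via tun0 (matched /22)


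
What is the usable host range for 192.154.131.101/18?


Network: 192.154.128.0
Broadcast: 192.154.191.255
First usable = network + 1
Last usable = broadcast - 1
Range: 192.154.128.1 to 192.154.191.254


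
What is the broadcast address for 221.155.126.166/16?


Network: 221.155.0.0/16
Host bits = 16
Set all host bits to 1:
Broadcast: 221.155.255.255


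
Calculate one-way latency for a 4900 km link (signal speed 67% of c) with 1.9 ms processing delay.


Speed = 0.67 * 3e5 km/s = 201000 km/s
Propagation delay = 4900 / 201000 = 0.0244 s = 24.3781 ms
Processing delay = 1.9 ms
Total one-way latency = 26.2781 ms


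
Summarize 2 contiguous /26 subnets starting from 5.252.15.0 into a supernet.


Original prefix: /26
Number of subnets: 2 = 2^1
New prefix = 26 - 1 = 25
Supernet: 5.252.15.0/25


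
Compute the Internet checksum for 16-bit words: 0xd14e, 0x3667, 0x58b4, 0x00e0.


Sum all words (with carry folding):
+ 0xd14e = 0xd14e
+ 0x3667 = 0x07b6
+ 0x58b4 = 0x606a
+ 0x00e0 = 0x614a
One's complement: ~0x614a
Checksum = 0x9eb5


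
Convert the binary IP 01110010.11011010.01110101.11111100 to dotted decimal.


01110010 = 114
11011010 = 218
01110101 = 117
11111100 = 252
IP: 114.218.117.252


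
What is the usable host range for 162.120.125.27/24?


Network: 162.120.125.0
Broadcast: 162.120.125.255
First usable = network + 1
Last usable = broadcast - 1
Range: 162.120.125.1 to 162.120.125.254


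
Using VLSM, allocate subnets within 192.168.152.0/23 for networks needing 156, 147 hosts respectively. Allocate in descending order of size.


156 hosts -> /24 (254 usable): 192.168.152.0/24
147 hosts -> /24 (254 usable): 192.168.153.0/24
Allocation: 192.168.152.0/24 (156 hosts, 254 usable); 192.168.153.0/24 (147 hosts, 254 usable)


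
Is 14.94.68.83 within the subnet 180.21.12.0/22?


Subnet network: 180.21.12.0
Test IP AND mask: 14.94.68.0
No, 14.94.68.83 is not in 180.21.12.0/22


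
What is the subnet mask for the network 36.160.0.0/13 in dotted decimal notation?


/13 means 13 network bits, 19 host bits
Binary: 11111111111110000000000000000000
Mask: 255.248.0.0


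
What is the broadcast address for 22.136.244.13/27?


Network: 22.136.244.0/27
Host bits = 5
Set all host bits to 1:
Broadcast: 22.136.244.31


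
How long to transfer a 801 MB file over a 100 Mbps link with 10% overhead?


Effective throughput = 100 * (1 - 10/100) = 90 Mbps
File size in Mb = 801 * 8 = 6408 Mb
Time = 6408 / 90
Time = 71.2 seconds


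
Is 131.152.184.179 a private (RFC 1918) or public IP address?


RFC 1918 private ranges:
  10.0.0.0/8 (10.0.0.0 - 10.255.255.255)
  172.16.0.0/12 (172.16.0.0 - 172.31.255.255)
  192.168.0.0/16 (192.168.0.0 - 192.168.255.255)
Public (not in any RFC 1918 range)


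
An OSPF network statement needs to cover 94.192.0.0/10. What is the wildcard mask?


Subnet mask: 255.192.0.0
Wildcard = 255.255.255.255 - subnet mask
255 - 255 = 0
255 - 192 = 63
255 - 0 = 255
255 - 0 = 255
Wildcard: 0.63.255.255


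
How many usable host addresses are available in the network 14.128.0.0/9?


Host bits = 32 - 9 = 23
Total addresses = 2^23 = 8388608
Usable = total - 2 (network and broadcast)
Usable hosts: 8388606


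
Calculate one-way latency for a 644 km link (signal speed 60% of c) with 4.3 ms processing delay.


Speed = 0.6 * 3e5 km/s = 180000 km/s
Propagation delay = 644 / 180000 = 0.0036 s = 3.5778 ms
Processing delay = 4.3 ms
Total one-way latency = 7.8778 ms


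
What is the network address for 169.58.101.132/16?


IP:   10101001.00111010.01100101.10000100
Mask: 11111111.11111111.00000000.00000000
AND operation:
Net:  10101001.00111010.00000000.00000000
Network: 169.58.0.0/16


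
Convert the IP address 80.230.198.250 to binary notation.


80 = 01010000
230 = 11100110
198 = 11000110
250 = 11111010
Binary: 01010000.11100110.11000110.11111010


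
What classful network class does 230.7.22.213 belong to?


First octet: 230
Binary: 11100110
1110xxxx -> Class D (224-239)
Class D (multicast), default mask N/A


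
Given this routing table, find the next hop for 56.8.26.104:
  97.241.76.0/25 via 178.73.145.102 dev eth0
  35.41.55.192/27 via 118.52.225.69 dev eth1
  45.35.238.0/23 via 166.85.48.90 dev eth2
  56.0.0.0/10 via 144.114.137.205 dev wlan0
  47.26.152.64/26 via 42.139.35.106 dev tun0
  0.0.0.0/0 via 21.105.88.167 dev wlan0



Longest prefix match for 56.8.26.104:
  /25 97.241.76.0: no
  /27 35.41.55.192: no
  /23 45.35.238.0: no
  /10 56.0.0.0: MATCH
  /26 47.26.152.64: no
  /0 0.0.0.0: MATCH
Selected: next-hop 144.114.137.205 via wlan0 (matched /10)


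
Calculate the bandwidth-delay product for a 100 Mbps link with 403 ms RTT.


BDP = bandwidth * RTT
= 100 Mbps * 403 ms
= 100 * 1e6 * 403 / 1000 bits
= 40300000 bits
= 5037500 bytes
= 4919.4336 KB
BDP = 40300000 bits (5037500 bytes)


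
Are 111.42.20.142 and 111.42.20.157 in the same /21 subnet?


Mask: 255.255.248.0
111.42.20.142 AND mask = 111.42.16.0
111.42.20.157 AND mask = 111.42.16.0
Yes, same subnet (111.42.16.0)


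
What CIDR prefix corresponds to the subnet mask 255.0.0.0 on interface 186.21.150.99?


Binary: 11111111.00000000.00000000.00000000
Count leading 1s
Prefix: /8


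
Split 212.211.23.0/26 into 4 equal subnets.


New prefix = 26 + 2 = 28
Each subnet has 16 addresses
  212.211.23.0/28
  212.211.23.16/28
  212.211.23.32/28
  212.211.23.48/28
Subnets: 212.211.23.0/28, 212.211.23.16/28, 212.211.23.32/28, 212.211.23.48/28


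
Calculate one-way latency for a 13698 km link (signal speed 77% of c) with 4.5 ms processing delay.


Speed = 0.77 * 3e5 km/s = 231000 km/s
Propagation delay = 13698 / 231000 = 0.0593 s = 59.2987 ms
Processing delay = 4.5 ms
Total one-way latency = 63.7987 ms


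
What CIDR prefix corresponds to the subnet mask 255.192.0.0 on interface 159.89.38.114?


Binary: 11111111.11000000.00000000.00000000
Count leading 1s
Prefix: /10


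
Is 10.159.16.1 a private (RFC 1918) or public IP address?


RFC 1918 private ranges:
  10.0.0.0/8 (10.0.0.0 - 10.255.255.255)
  172.16.0.0/12 (172.16.0.0 - 172.31.255.255)
  192.168.0.0/16 (192.168.0.0 - 192.168.255.255)
Private (in 10.0.0.0/8)


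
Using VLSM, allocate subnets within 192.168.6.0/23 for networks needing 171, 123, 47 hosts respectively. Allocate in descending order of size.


171 hosts -> /24 (254 usable): 192.168.6.0/24
123 hosts -> /25 (126 usable): 192.168.7.0/25
47 hosts -> /26 (62 usable): 192.168.7.128/26
Allocation: 192.168.6.0/24 (171 hosts, 254 usable); 192.168.7.0/25 (123 hosts, 126 usable); 192.168.7.128/26 (47 hosts, 62 usable)
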